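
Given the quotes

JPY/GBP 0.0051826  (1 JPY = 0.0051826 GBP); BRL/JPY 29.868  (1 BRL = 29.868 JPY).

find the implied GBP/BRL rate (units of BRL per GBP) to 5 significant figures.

1 GBP ÷ 0.0051826 = 192.953 JPY
192.953 JPY ÷ 29.868 = 6.4602 BRL

GBP/BRL = 6.4602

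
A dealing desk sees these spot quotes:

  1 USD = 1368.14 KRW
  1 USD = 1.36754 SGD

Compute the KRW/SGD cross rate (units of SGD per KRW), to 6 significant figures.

KRW/SGD = 0.000999561

1 KRW ÷ 1368.14 = 0.000730919 USD
0.000730919 USD × 1.36754 = 0.000999561 SGD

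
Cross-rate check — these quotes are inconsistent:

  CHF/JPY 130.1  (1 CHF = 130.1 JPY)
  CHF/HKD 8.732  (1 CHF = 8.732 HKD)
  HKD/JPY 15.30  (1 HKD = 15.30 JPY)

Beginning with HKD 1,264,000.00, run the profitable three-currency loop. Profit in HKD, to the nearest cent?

Profitable loop is HKD → JPY → CHF → HKD:
HKD 1,264,000.00 × 15.30 = JPY 19,339,200
JPY 19,339,200 ÷ 130.1 = CHF 148,648.73
CHF 148,648.73 × 8.732 = HKD 1,298,000.73
Profit = HKD 1,298,000.73 − HKD 1,264,000.00

Profit: HKD 34,000.73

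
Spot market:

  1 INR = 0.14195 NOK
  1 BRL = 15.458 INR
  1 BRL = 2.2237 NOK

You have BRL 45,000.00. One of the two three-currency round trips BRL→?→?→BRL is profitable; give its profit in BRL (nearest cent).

Profitable loop is BRL → NOK → INR → BRL:
BRL 45,000.00 × 2.2237 = NOK 100,066.50
NOK 100,066.50 ÷ 0.14195 = INR 704,941.88
INR 704,941.88 ÷ 15.458 = BRL 45,603.69
Profit = BRL 45,603.69 − BRL 45,000.00

Profit: BRL 603.69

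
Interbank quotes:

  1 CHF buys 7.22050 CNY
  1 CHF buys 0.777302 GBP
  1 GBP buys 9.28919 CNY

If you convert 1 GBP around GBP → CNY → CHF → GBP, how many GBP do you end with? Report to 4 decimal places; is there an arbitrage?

1.0000 (no arbitrage)

Around GBP → CNY → CHF → GBP: 1 × 9.28919 ÷ 7.22050 × 0.777302 = 1.000001
Product ≈ 1 (deviation 0.000%, within rounding noise).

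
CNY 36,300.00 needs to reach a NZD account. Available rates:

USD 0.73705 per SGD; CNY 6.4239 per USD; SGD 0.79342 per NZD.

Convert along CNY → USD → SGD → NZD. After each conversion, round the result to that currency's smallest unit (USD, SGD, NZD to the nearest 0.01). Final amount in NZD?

NZD 9,662.90

CNY 36,300.00 ÷ 6.4239 = USD 5,650.77
USD 5,650.77 ÷ 0.73705 = SGD 7,666.74
SGD 7,666.74 ÷ 0.79342 = NZD 9,662.90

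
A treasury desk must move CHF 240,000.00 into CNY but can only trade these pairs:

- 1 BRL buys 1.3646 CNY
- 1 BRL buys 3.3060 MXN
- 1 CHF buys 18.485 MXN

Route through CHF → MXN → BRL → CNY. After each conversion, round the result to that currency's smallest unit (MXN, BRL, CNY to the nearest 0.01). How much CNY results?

CHF 240,000.00 × 18.485 = MXN 4,436,400.00
MXN 4,436,400.00 ÷ 3.3060 = BRL 1,341,923.77
BRL 1,341,923.77 × 1.3646 = CNY 1,831,189.18

CNY 1,831,189.18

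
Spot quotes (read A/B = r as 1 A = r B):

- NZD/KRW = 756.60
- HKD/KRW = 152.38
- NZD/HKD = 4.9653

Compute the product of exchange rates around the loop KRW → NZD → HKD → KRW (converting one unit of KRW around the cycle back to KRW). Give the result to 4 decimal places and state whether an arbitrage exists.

Around KRW → NZD → HKD → KRW: 1 ÷ 756.60 × 4.9653 × 152.38 = 1.000016
Product ≈ 1 (deviation 0.002%, within rounding noise).

1.0000 (no arbitrage)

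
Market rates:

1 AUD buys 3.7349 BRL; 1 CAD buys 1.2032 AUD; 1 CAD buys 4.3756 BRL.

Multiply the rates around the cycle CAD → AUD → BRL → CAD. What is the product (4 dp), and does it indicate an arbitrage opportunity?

Around CAD → AUD → BRL → CAD: 1 × 1.2032 × 3.7349 ÷ 4.3756 = 1.027021
Product > 1; profitable direction is CAD → AUD → BRL → CAD.

1.0270 (arbitrage exists)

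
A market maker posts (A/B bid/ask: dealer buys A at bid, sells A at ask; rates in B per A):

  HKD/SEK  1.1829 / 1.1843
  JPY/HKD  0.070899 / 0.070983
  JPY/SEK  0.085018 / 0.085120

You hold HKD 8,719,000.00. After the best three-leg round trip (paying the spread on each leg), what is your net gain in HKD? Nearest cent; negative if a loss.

Net profit: HKD 98,825.14

Best loop HKD → JPY → SEK → HKD:
HKD 8,719,000.00 ÷ 0.070983 (buy JPY at ask) = JPY 122,832,227
JPY 122,832,227 × 0.085018 (sell JPY at bid) = SEK 10,442,950.31
SEK 10,442,950.31 ÷ 1.1843 (buy HKD at ask) = HKD 8,817,825.14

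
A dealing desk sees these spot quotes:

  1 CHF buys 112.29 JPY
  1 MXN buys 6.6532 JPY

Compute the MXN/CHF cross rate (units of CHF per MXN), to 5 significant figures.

MXN/CHF = 0.059250

1 MXN × 6.6532 = 6.6532 JPY
6.6532 JPY ÷ 112.29 = 0.0592502 CHF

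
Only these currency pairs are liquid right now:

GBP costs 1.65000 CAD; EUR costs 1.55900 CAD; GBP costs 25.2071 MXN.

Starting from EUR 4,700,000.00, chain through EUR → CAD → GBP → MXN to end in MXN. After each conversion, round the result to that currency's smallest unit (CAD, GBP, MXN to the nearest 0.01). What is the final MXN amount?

EUR 4,700,000.00 × 1.55900 = CAD 7,327,300.00
CAD 7,327,300.00 ÷ 1.65000 = GBP 4,440,787.88
GBP 4,440,787.88 × 25.2071 = MXN 111,939,384.17

MXN 111,939,384.17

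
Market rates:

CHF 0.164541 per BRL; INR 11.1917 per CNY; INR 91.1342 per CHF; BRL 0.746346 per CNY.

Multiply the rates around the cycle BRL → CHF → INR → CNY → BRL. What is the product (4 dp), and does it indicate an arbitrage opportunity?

Around BRL → CHF → INR → CNY → BRL: 1 × 0.164541 × 91.1342 ÷ 11.1917 × 0.746346 = 0.999999
Product ≈ 1 (deviation 0.000%, within rounding noise).

1.0000 (no arbitrage)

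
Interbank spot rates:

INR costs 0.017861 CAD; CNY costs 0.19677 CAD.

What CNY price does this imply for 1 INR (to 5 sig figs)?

1 INR × 0.017861 = 0.017861 CAD
0.017861 CAD ÷ 0.19677 = 0.090771 CNY

INR/CNY = 0.090771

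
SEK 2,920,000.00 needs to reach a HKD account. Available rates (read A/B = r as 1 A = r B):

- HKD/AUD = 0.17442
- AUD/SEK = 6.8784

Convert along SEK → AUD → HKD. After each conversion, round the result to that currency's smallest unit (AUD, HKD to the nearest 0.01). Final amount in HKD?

HKD 2,433,879.89

SEK 2,920,000.00 ÷ 6.8784 = AUD 424,517.33
AUD 424,517.33 ÷ 0.17442 = HKD 2,433,879.89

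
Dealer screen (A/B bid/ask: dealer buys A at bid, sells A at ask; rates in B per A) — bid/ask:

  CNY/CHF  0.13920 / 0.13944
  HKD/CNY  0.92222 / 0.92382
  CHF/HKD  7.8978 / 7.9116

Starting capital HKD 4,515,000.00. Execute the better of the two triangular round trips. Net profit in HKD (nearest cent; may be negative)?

Best loop HKD → CNY → CHF → HKD:
HKD 4,515,000.00 × 0.92222 (sell HKD at bid) = CNY 4,163,823.30
CNY 4,163,823.30 × 0.13920 (sell CNY at bid) = CHF 579,604.20
CHF 579,604.20 × 7.8978 (sell CHF at bid) = HKD 4,577,598.08

Net profit: HKD 62,598.08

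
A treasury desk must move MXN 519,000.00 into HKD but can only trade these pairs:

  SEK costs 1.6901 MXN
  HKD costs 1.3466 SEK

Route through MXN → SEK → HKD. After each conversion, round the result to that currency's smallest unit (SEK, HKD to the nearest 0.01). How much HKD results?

HKD 228,042.79

MXN 519,000.00 ÷ 1.6901 = SEK 307,082.42
SEK 307,082.42 ÷ 1.3466 = HKD 228,042.79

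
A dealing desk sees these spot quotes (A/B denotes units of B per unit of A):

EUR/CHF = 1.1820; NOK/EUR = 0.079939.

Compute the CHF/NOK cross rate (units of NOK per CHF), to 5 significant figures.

CHF/NOK = 10.583

1 CHF ÷ 1.1820 = 0.846024 EUR
0.846024 EUR ÷ 0.079939 = 10.5834 NOK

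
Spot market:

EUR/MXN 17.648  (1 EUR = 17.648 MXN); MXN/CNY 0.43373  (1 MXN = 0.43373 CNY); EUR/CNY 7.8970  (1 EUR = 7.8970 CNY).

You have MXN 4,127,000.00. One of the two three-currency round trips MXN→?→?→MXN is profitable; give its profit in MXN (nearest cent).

Profit: MXN 130,764.63

Profitable loop is MXN → EUR → CNY → MXN:
MXN 4,127,000.00 ÷ 17.648 = EUR 233,850.86
EUR 233,850.86 × 7.8970 = CNY 1,846,720.25
CNY 1,846,720.25 ÷ 0.43373 = MXN 4,257,764.63
Profit = MXN 4,257,764.63 − MXN 4,127,000.00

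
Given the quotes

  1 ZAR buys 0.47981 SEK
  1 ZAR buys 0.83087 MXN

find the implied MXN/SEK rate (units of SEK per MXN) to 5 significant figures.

MXN/SEK = 0.57748

1 MXN ÷ 0.83087 = 1.20356 ZAR
1.20356 ZAR × 0.47981 = 0.577479 SEK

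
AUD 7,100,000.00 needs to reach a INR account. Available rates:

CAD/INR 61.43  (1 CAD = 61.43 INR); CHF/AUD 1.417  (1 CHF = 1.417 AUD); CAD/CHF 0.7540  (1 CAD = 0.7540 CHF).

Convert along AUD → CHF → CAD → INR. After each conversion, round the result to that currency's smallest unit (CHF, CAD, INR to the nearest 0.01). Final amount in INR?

INR 408,223,185.83

AUD 7,100,000.00 ÷ 1.417 = CHF 5,010,585.74
CHF 5,010,585.74 ÷ 0.7540 = CAD 6,645,339.18
CAD 6,645,339.18 × 61.43 = INR 408,223,185.83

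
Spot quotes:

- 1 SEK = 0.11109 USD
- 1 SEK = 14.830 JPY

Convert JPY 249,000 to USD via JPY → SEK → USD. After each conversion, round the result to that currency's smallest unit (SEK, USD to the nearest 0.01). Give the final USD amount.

USD 1,865.23

JPY 249,000 ÷ 14.830 = SEK 16,790.29
SEK 16,790.29 × 0.11109 = USD 1,865.23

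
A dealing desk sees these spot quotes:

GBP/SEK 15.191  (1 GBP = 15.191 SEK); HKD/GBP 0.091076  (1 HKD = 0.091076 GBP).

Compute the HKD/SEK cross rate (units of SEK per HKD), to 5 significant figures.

HKD/SEK = 1.3835

1 HKD × 0.091076 = 0.091076 GBP
0.091076 GBP × 15.191 = 1.38354 SEK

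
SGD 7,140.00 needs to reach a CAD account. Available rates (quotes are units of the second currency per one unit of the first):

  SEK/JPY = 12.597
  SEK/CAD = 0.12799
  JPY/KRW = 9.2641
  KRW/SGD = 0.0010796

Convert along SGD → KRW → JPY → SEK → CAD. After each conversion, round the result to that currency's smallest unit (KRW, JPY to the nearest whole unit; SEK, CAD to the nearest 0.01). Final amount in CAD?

CAD 7,253.39

SGD 7,140.00 ÷ 0.0010796 = KRW 6,613,561
KRW 6,613,561 ÷ 9.2641 = JPY 713,891
JPY 713,891 ÷ 12.597 = SEK 56,671.51
SEK 56,671.51 × 0.12799 = CAD 7,253.39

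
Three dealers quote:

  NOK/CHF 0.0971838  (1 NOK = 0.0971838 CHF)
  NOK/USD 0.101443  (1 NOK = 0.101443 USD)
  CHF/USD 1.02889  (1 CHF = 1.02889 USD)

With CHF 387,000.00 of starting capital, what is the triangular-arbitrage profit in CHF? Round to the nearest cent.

Profitable loop is CHF → NOK → USD → CHF:
CHF 387,000.00 ÷ 0.0971838 = NOK 3,982,145.17
NOK 3,982,145.17 × 0.101443 = USD 403,960.75
USD 403,960.75 ÷ 1.02889 = CHF 392,618.02
Profit = CHF 392,618.02 − CHF 387,000.00

Profit: CHF 5,618.02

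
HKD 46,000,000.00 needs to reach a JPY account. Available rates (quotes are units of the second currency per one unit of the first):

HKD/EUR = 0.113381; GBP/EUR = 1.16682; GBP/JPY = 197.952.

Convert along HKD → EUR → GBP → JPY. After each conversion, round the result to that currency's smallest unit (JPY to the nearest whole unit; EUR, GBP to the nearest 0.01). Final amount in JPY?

HKD 46,000,000.00 × 0.113381 = EUR 5,215,526.00
EUR 5,215,526.00 ÷ 1.16682 = GBP 4,469,863.39
GBP 4,469,863.39 × 197.952 = JPY 884,818,398

JPY 884,818,398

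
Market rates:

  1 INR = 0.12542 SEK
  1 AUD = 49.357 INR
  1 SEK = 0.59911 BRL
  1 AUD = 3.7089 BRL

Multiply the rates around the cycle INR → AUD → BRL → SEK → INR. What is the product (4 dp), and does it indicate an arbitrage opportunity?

1.0001 (no arbitrage)

Around INR → AUD → BRL → SEK → INR: 1 ÷ 49.357 × 3.7089 ÷ 0.59911 ÷ 0.12542 = 1.000053
Product ≈ 1 (deviation 0.005%, within rounding noise).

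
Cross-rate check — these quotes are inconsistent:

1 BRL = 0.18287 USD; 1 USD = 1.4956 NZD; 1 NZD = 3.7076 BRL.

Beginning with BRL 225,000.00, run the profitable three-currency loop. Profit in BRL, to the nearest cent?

Profit: BRL 3,156.75

Profitable loop is BRL → USD → NZD → BRL:
BRL 225,000.00 × 0.18287 = USD 41,145.75
USD 41,145.75 × 1.4956 = NZD 61,537.58
NZD 61,537.58 × 3.7076 = BRL 228,156.75
Profit = BRL 228,156.75 − BRL 225,000.00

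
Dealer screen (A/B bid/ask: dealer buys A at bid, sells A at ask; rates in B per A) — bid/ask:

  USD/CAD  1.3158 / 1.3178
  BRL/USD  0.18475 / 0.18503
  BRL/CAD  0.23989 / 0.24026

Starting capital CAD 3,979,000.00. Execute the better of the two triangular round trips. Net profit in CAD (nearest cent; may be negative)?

Net profit: CAD 46,935.34

Best loop CAD → BRL → USD → CAD:
CAD 3,979,000.00 ÷ 0.24026 (buy BRL at ask) = BRL 16,561,225.34
BRL 16,561,225.34 × 0.18475 (sell BRL at bid) = USD 3,059,686.38
USD 3,059,686.38 × 1.3158 (sell USD at bid) = CAD 4,025,935.34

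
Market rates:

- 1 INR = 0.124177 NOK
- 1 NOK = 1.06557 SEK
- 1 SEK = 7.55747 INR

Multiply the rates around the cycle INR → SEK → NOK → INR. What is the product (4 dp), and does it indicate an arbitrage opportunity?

1.0000 (no arbitrage)

Around INR → SEK → NOK → INR: 1 ÷ 7.55747 ÷ 1.06557 ÷ 0.124177 = 1.000001
Product ≈ 1 (deviation 0.000%, within rounding noise).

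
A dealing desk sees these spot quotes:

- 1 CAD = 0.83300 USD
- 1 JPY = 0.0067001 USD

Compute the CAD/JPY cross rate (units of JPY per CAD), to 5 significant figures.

CAD/JPY = 124.33

1 CAD × 0.83300 = 0.833 USD
0.833 USD ÷ 0.0067001 = 124.327 JPY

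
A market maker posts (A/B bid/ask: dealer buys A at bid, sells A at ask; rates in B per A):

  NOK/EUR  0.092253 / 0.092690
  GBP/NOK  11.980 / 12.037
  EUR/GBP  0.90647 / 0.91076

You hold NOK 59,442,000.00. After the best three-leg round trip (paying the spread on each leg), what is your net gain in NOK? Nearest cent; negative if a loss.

Net profit: NOK 108,328.97

Best loop NOK → EUR → GBP → NOK:
NOK 59,442,000.00 × 0.092253 (sell NOK at bid) = EUR 5,483,702.83
EUR 5,483,702.83 × 0.90647 (sell EUR at bid) = GBP 4,970,812.10
GBP 4,970,812.10 × 11.980 (sell GBP at bid) = NOK 59,550,328.97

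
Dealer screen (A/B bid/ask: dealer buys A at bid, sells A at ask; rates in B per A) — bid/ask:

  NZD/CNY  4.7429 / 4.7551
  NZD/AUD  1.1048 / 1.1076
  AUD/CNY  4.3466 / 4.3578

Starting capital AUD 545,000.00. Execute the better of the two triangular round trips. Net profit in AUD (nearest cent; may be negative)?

Best loop AUD → CNY → NZD → AUD:
AUD 545,000.00 × 4.3466 (sell AUD at bid) = CNY 2,368,897.00
CNY 2,368,897.00 ÷ 4.7551 (buy NZD at ask) = NZD 498,180.27
NZD 498,180.27 × 1.1048 (sell NZD at bid) = AUD 550,389.56

Net profit: AUD 5,389.56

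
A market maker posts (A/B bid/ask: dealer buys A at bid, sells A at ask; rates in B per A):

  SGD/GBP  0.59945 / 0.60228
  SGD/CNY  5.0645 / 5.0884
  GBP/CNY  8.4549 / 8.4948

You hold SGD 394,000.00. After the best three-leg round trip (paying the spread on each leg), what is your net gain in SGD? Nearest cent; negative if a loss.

Best loop SGD → GBP → CNY → SGD:
SGD 394,000.00 × 0.59945 (sell SGD at bid) = GBP 236,183.30
GBP 236,183.30 × 8.4549 (sell GBP at bid) = CNY 1,996,906.18
CNY 1,996,906.18 ÷ 5.0884 (buy SGD at ask) = SGD 392,442.85

Net result: SGD -1,557.15 (no profitable arbitrage after spreads)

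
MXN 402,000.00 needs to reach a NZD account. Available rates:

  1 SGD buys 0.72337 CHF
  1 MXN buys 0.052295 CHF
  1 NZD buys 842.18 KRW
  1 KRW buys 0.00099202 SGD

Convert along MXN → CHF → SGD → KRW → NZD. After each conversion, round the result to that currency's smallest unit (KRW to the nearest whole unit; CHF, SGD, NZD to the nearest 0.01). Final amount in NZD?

NZD 34,785.68

MXN 402,000.00 × 0.052295 = CHF 21,022.59
CHF 21,022.59 ÷ 0.72337 = SGD 29,062.02
SGD 29,062.02 ÷ 0.00099202 = KRW 29,295,800
KRW 29,295,800 ÷ 842.18 = NZD 34,785.68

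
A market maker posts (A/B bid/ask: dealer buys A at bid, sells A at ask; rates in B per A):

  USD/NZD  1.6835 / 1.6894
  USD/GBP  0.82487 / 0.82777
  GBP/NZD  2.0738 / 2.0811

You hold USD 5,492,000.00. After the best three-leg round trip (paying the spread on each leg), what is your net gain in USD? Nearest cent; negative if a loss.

Best loop USD → GBP → NZD → USD:
USD 5,492,000.00 × 0.82487 (sell USD at bid) = GBP 4,530,186.04
GBP 4,530,186.04 × 2.0738 (sell GBP at bid) = NZD 9,394,699.81
NZD 9,394,699.81 ÷ 1.6894 (buy USD at ask) = USD 5,560,968.28

Net profit: USD 68,968.28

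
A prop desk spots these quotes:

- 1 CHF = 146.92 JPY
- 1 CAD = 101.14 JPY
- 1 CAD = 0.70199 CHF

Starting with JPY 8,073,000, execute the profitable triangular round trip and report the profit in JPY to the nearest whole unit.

Profitable loop is JPY → CAD → CHF → JPY:
JPY 8,073,000 ÷ 101.14 = CAD 79,820.05
CAD 79,820.05 × 0.70199 = CHF 56,032.88
CHF 56,032.88 × 146.92 = JPY 8,232,350
Profit = JPY 8,232,350 − JPY 8,073,000

Profit: JPY 159,350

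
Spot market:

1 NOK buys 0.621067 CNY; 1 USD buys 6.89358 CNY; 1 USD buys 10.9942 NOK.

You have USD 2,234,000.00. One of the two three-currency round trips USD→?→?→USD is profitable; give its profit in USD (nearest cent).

Profit: USD 21,412.08

Profitable loop is USD → CNY → NOK → USD:
USD 2,234,000.00 × 6.89358 = CNY 15,400,257.72
CNY 15,400,257.72 ÷ 0.621067 = NOK 24,796,451.46
NOK 24,796,451.46 ÷ 10.9942 = USD 2,255,412.08
Profit = USD 2,255,412.08 − USD 2,234,000.00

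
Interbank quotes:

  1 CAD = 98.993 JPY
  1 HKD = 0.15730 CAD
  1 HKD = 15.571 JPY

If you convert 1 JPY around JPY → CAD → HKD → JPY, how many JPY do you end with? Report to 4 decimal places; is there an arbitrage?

1.0000 (no arbitrage)

Around JPY → CAD → HKD → JPY: 1 ÷ 98.993 ÷ 0.15730 × 15.571 = 0.999962
Product ≈ 1 (deviation 0.004%, within rounding noise).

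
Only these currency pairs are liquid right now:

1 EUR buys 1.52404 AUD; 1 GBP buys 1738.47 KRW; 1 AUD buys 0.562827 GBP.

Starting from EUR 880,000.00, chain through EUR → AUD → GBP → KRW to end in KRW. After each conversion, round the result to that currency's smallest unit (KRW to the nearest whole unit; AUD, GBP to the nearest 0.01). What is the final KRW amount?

KRW 1,312,263,844

EUR 880,000.00 × 1.52404 = AUD 1,341,155.20
AUD 1,341,155.20 × 0.562827 = GBP 754,838.36
GBP 754,838.36 × 1738.47 = KRW 1,312,263,844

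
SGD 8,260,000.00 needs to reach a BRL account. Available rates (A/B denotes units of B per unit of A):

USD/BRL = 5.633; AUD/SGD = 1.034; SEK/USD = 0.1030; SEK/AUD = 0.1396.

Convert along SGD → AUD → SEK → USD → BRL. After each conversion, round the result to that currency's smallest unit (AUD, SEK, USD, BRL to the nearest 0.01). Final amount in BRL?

SGD 8,260,000.00 ÷ 1.034 = AUD 7,988,394.58
AUD 7,988,394.58 ÷ 0.1396 = SEK 57,223,456.88
SEK 57,223,456.88 × 0.1030 = USD 5,894,016.06
USD 5,894,016.06 × 5.633 = BRL 33,200,992.47

BRL 33,200,992.47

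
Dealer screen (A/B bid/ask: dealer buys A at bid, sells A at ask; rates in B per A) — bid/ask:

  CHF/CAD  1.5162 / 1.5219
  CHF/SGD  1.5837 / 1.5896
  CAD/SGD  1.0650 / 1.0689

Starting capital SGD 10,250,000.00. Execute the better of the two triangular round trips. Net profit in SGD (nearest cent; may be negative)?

Net profit: SGD 162,190.65

Best loop SGD → CHF → CAD → SGD:
SGD 10,250,000.00 ÷ 1.5896 (buy CHF at ask) = CHF 6,448,163.06
CHF 6,448,163.06 × 1.5162 (sell CHF at bid) = CAD 9,776,704.83
CAD 9,776,704.83 × 1.0650 (sell CAD at bid) = SGD 10,412,190.65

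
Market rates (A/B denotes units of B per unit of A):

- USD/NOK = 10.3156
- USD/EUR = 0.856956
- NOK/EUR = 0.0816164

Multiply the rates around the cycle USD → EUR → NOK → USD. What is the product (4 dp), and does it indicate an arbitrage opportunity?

1.0179 (arbitrage exists)

Around USD → EUR → NOK → USD: 1 × 0.856956 ÷ 0.0816164 ÷ 10.3156 = 1.017857
Product > 1; profitable direction is USD → EUR → NOK → USD.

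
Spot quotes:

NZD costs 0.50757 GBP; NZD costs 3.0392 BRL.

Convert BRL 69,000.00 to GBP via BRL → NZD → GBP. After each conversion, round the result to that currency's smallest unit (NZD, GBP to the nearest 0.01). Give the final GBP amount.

BRL 69,000.00 ÷ 3.0392 = NZD 22,703.34
NZD 22,703.34 × 0.50757 = GBP 11,523.53

GBP 11,523.53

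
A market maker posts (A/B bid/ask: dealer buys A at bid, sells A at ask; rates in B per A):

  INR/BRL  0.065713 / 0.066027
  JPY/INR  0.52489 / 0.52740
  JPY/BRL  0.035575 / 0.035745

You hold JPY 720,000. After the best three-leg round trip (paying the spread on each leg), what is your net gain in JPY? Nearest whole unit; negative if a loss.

Net profit: JPY 15,556

Best loop JPY → BRL → INR → JPY:
JPY 720,000 × 0.035575 (sell JPY at bid) = BRL 25,614.00
BRL 25,614.00 ÷ 0.066027 (buy INR at ask) = INR 387,932.21
INR 387,932.21 ÷ 0.52740 (buy JPY at ask) = JPY 735,556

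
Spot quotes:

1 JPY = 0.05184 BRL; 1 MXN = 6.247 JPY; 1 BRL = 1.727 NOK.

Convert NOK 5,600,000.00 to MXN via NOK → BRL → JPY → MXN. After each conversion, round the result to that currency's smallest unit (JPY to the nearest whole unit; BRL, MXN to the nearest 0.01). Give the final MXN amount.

NOK 5,600,000.00 ÷ 1.727 = BRL 3,242,617.26
BRL 3,242,617.26 ÷ 0.05184 = JPY 62,550,487
JPY 62,550,487 ÷ 6.247 = MXN 10,012,884.10

MXN 10,012,884.10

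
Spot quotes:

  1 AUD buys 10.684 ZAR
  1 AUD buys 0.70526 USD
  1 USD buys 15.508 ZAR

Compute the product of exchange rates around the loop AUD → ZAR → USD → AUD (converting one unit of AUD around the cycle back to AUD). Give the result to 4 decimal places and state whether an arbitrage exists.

Around AUD → ZAR → USD → AUD: 1 × 10.684 ÷ 15.508 ÷ 0.70526 = 0.976852
Product < 1; profitable direction is AUD → USD → ZAR → AUD.

0.9769 (arbitrage exists)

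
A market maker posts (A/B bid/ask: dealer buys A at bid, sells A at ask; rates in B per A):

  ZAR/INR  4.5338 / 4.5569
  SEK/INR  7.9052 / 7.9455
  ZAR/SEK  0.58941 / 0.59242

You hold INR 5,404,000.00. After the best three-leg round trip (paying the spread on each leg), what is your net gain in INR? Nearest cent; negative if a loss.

Best loop INR → ZAR → SEK → INR:
INR 5,404,000.00 ÷ 4.5569 (buy ZAR at ask) = ZAR 1,185,893.92
ZAR 1,185,893.92 × 0.58941 (sell ZAR at bid) = SEK 698,977.73
SEK 698,977.73 × 7.9052 (sell SEK at bid) = INR 5,525,558.79

Net profit: INR 121,558.79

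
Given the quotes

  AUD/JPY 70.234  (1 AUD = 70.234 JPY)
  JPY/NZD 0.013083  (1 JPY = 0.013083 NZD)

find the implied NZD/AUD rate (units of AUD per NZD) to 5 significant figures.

1 NZD ÷ 0.013083 = 76.4351 JPY
76.4351 JPY ÷ 70.234 = 1.08829 AUD

NZD/AUD = 1.0883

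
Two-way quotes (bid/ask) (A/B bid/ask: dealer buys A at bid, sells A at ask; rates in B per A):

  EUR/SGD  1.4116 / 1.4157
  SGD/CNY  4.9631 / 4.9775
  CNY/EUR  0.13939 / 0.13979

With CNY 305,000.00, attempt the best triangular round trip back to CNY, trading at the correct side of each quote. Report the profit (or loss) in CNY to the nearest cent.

Best loop CNY → SGD → EUR → CNY:
CNY 305,000.00 ÷ 4.9775 (buy SGD at ask) = SGD 61,275.74
SGD 61,275.74 ÷ 1.4157 (buy EUR at ask) = EUR 43,283.00
EUR 43,283.00 ÷ 0.13979 (buy CNY at ask) = CNY 309,628.72

Net profit: CNY 4,628.72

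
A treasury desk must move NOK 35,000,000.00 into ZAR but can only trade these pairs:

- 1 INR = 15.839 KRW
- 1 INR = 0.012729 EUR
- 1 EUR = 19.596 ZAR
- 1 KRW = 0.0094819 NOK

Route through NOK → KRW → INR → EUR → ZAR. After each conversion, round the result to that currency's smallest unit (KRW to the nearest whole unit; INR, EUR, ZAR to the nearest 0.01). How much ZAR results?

ZAR 58,130,844.42

NOK 35,000,000.00 ÷ 0.0094819 = KRW 3,691,243,316
KRW 3,691,243,316 ÷ 15.839 = INR 233,047,750.24
INR 233,047,750.24 × 0.012729 = EUR 2,966,464.81
EUR 2,966,464.81 × 19.596 = ZAR 58,130,844.42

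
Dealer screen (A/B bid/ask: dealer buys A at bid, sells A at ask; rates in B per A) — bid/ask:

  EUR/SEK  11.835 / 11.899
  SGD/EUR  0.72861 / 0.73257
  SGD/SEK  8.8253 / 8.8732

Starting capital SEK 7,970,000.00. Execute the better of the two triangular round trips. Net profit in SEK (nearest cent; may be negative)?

Net profit: SEK 99,157.73

Best loop SEK → EUR → SGD → SEK:
SEK 7,970,000.00 ÷ 11.899 (buy EUR at ask) = EUR 669,804.19
EUR 669,804.19 ÷ 0.73257 (buy SGD at ask) = SGD 914,321.07
SGD 914,321.07 × 8.8253 (sell SGD at bid) = SEK 8,069,157.73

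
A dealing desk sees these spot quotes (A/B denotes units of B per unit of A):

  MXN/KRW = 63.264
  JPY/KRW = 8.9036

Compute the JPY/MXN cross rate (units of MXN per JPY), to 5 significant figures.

JPY/MXN = 0.14074

1 JPY × 8.9036 = 8.9036 KRW
8.9036 KRW ÷ 63.264 = 0.140737 MXN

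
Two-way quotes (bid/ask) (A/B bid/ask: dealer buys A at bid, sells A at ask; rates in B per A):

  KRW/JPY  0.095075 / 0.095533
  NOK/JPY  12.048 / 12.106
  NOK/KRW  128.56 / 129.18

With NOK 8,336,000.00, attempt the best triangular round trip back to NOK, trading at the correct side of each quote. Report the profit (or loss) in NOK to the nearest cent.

Net profit: NOK 80,455.55

Best loop NOK → KRW → JPY → NOK:
NOK 8,336,000.00 × 128.56 (sell NOK at bid) = KRW 1,071,676,160
KRW 1,071,676,160 × 0.095075 (sell KRW at bid) = JPY 101,889,611
JPY 101,889,611 ÷ 12.106 (buy NOK at ask) = NOK 8,416,455.55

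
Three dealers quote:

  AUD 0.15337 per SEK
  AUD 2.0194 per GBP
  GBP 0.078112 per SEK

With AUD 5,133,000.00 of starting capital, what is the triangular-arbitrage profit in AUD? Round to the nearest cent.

Profit: AUD 146,234.53

Profitable loop is AUD → SEK → GBP → AUD:
AUD 5,133,000.00 ÷ 0.15337 = SEK 33,468,083.72
SEK 33,468,083.72 × 0.078112 = GBP 2,614,258.96
GBP 2,614,258.96 × 2.0194 = AUD 5,279,234.53
Profit = AUD 5,279,234.53 − AUD 5,133,000.00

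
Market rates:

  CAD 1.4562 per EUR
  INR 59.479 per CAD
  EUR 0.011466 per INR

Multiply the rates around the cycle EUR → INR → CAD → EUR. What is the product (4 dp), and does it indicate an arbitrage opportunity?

1.0069 (arbitrage exists)

Around EUR → INR → CAD → EUR: 1 ÷ 0.011466 ÷ 59.479 ÷ 1.4562 = 1.006939
Product > 1; profitable direction is EUR → INR → CAD → EUR.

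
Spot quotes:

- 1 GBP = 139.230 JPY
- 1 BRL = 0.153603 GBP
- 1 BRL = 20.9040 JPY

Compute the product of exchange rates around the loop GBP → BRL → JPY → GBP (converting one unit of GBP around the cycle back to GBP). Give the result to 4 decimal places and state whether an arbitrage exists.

Around GBP → BRL → JPY → GBP: 1 ÷ 0.153603 × 20.9040 ÷ 139.230 = 0.977455
Product < 1; profitable direction is GBP → JPY → BRL → GBP.

0.9775 (arbitrage exists)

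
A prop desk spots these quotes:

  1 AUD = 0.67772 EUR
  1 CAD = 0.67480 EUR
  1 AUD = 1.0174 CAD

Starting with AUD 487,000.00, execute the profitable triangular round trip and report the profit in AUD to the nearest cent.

Profitable loop is AUD → CAD → EUR → AUD:
AUD 487,000.00 × 1.0174 = CAD 495,473.80
CAD 495,473.80 × 0.67480 = EUR 334,345.72
EUR 334,345.72 ÷ 0.67772 = AUD 493,339.02
Profit = AUD 493,339.02 − AUD 487,000.00

Profit: AUD 6,339.02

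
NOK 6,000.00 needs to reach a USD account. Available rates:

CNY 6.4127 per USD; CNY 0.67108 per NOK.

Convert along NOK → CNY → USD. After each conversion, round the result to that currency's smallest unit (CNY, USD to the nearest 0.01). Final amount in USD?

NOK 6,000.00 × 0.67108 = CNY 4,026.48
CNY 4,026.48 ÷ 6.4127 = USD 627.89

USD 627.89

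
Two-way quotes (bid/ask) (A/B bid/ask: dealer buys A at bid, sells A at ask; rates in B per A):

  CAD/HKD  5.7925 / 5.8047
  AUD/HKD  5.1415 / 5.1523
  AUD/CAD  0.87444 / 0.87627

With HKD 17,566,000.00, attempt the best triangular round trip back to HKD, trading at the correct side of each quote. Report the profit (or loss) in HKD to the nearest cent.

Best loop HKD → CAD → AUD → HKD:
HKD 17,566,000.00 ÷ 5.8047 (buy CAD at ask) = CAD 3,026,168.45
CAD 3,026,168.45 ÷ 0.87627 (buy AUD at ask) = AUD 3,453,465.77
AUD 3,453,465.77 × 5.1415 (sell AUD at bid) = HKD 17,755,994.25

Net profit: HKD 189,994.25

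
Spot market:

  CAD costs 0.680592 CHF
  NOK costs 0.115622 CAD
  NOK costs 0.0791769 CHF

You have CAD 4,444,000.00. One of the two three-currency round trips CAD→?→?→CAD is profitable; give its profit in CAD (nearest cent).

Profit: CAD 27,417.55

Profitable loop is CAD → NOK → CHF → CAD:
CAD 4,444,000.00 ÷ 0.115622 = NOK 38,435,591.84
NOK 38,435,591.84 × 0.0791769 = CHF 3,043,211.01
CHF 3,043,211.01 ÷ 0.680592 = CAD 4,471,417.55
Profit = CAD 4,471,417.55 − CAD 4,444,000.00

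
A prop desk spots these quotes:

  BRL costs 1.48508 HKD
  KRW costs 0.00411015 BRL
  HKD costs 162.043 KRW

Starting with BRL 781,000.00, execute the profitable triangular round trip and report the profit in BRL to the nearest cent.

Profit: BRL 8,611.09

Profitable loop is BRL → KRW → HKD → BRL:
BRL 781,000.00 ÷ 0.00411015 = KRW 190,017,396
KRW 190,017,396 ÷ 162.043 = HKD 1,172,635.63
HKD 1,172,635.63 ÷ 1.48508 = BRL 789,611.09
Profit = BRL 789,611.09 − BRL 781,000.00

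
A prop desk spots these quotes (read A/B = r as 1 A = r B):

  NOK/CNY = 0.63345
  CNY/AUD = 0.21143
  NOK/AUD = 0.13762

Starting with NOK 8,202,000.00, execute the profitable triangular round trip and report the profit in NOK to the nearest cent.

Profit: NOK 225,958.11

Profitable loop is NOK → AUD → CNY → NOK:
NOK 8,202,000.00 × 0.13762 = AUD 1,128,759.24
AUD 1,128,759.24 ÷ 0.21143 = CNY 5,338,690.06
CNY 5,338,690.06 ÷ 0.63345 = NOK 8,427,958.11
Profit = NOK 8,427,958.11 − NOK 8,202,000.00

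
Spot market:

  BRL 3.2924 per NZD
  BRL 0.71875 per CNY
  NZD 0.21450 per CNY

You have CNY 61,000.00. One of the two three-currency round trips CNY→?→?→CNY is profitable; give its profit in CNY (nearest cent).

Profit: CNY 1,082.30

Profitable loop is CNY → BRL → NZD → CNY:
CNY 61,000.00 × 0.71875 = BRL 43,843.75
BRL 43,843.75 ÷ 3.2924 = NZD 13,316.65
NZD 13,316.65 ÷ 0.21450 = CNY 62,082.30
Profit = CNY 62,082.30 − CNY 61,000.00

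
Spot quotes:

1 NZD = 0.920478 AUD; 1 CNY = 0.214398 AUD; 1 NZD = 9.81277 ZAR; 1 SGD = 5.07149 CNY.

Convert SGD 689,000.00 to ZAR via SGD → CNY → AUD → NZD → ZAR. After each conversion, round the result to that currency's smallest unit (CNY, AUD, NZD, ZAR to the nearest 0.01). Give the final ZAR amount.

SGD 689,000.00 × 5.07149 = CNY 3,494,256.61
CNY 3,494,256.61 × 0.214398 = AUD 749,161.63
AUD 749,161.63 ÷ 0.920478 = NZD 813,883.25
NZD 813,883.25 × 9.81277 = ZAR 7,986,449.14

ZAR 7,986,449.14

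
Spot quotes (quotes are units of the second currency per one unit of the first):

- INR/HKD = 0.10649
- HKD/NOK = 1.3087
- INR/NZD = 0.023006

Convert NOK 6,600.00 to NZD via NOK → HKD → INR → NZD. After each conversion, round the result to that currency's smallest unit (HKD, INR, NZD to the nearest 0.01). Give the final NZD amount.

NOK 6,600.00 ÷ 1.3087 = HKD 5,043.17
HKD 5,043.17 ÷ 0.10649 = INR 47,358.16
INR 47,358.16 × 0.023006 = NZD 1,089.52

NZD 1,089.52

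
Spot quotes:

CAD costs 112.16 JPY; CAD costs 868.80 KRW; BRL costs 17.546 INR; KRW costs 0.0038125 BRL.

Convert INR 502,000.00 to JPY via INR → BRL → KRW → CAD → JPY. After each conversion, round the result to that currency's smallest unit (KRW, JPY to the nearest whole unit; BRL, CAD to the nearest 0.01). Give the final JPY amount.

JPY 968,800

INR 502,000.00 ÷ 17.546 = BRL 28,610.51
BRL 28,610.51 ÷ 0.0038125 = KRW 7,504,396
KRW 7,504,396 ÷ 868.80 = CAD 8,637.66
CAD 8,637.66 × 112.16 = JPY 968,800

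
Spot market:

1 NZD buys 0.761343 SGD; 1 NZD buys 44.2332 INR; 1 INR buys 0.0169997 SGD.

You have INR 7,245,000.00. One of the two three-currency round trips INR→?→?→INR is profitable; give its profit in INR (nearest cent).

Profit: INR 90,490.05

Profitable loop is INR → NZD → SGD → INR:
INR 7,245,000.00 ÷ 44.2332 = NZD 163,791.00
NZD 163,791.00 × 0.761343 = SGD 124,701.13
SGD 124,701.13 ÷ 0.0169997 = INR 7,335,490.05
Profit = INR 7,335,490.05 − INR 7,245,000.00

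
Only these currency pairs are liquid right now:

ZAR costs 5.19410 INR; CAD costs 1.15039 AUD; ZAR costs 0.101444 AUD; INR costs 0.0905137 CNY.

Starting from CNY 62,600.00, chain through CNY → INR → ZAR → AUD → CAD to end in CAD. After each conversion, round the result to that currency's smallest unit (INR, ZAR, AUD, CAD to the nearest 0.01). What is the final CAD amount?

CNY 62,600.00 ÷ 0.0905137 = INR 691,608.01
INR 691,608.01 ÷ 5.19410 = ZAR 133,152.62
ZAR 133,152.62 × 0.101444 = AUD 13,507.53
AUD 13,507.53 ÷ 1.15039 = CAD 11,741.70

CAD 11,741.70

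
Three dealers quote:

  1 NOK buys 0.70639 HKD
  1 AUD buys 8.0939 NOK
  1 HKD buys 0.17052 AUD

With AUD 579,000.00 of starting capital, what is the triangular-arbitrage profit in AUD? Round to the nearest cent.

Profit: AUD 14,882.96

Profitable loop is AUD → HKD → NOK → AUD:
AUD 579,000.00 ÷ 0.17052 = HKD 3,395,496.13
HKD 3,395,496.13 ÷ 0.70639 = NOK 4,806,829.27
NOK 4,806,829.27 ÷ 8.0939 = AUD 593,882.96
Profit = AUD 593,882.96 − AUD 579,000.00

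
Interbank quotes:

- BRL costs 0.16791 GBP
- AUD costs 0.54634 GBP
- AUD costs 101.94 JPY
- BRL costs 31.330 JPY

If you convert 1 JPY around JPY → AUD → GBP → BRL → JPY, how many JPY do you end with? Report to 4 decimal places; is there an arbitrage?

Around JPY → AUD → GBP → BRL → JPY: 1 ÷ 101.94 × 0.54634 ÷ 0.16791 × 31.330 = 1.000005
Product ≈ 1 (deviation 0.001%, within rounding noise).

1.0000 (no arbitrage)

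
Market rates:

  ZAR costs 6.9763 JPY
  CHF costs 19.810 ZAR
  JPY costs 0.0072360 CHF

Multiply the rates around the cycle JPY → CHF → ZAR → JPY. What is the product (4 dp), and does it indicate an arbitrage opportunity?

1.0000 (no arbitrage)

Around JPY → CHF → ZAR → JPY: 1 × 0.0072360 × 19.810 × 6.9763 = 1.000019
Product ≈ 1 (deviation 0.002%, within rounding noise).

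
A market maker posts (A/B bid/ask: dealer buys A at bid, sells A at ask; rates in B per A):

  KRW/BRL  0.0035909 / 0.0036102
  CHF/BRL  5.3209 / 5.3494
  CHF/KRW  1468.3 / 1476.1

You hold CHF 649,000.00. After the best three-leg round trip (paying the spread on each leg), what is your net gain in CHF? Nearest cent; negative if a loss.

Net result: CHF -988.44 (no profitable arbitrage after spreads)

Best loop CHF → BRL → KRW → CHF:
CHF 649,000.00 × 5.3209 (sell CHF at bid) = BRL 3,453,264.10
BRL 3,453,264.10 ÷ 0.0036102 (buy KRW at ask) = KRW 956,529,860
KRW 956,529,860 ÷ 1476.1 (buy CHF at ask) = CHF 648,011.56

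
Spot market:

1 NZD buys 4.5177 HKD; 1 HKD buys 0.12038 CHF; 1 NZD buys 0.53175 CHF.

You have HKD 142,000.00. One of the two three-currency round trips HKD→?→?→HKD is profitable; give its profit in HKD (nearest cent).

Profit: HKD 3,228.74

Profitable loop is HKD → CHF → NZD → HKD:
HKD 142,000.00 × 0.12038 = CHF 17,093.96
CHF 17,093.96 ÷ 0.53175 = NZD 32,146.61
NZD 32,146.61 × 4.5177 = HKD 145,228.74
Profit = HKD 145,228.74 − HKD 142,000.00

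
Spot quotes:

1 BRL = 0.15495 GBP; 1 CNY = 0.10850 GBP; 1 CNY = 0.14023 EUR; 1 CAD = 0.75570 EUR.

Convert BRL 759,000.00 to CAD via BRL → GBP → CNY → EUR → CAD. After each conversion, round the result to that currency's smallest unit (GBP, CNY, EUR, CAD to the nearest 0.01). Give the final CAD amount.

CAD 201,138.47

BRL 759,000.00 × 0.15495 = GBP 117,607.05
GBP 117,607.05 ÷ 0.10850 = CNY 1,083,935.94
CNY 1,083,935.94 × 0.14023 = EUR 152,000.34
EUR 152,000.34 ÷ 0.75570 = CAD 201,138.47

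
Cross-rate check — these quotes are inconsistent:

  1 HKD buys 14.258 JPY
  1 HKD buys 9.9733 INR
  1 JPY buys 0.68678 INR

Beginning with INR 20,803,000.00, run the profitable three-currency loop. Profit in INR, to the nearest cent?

Profit: INR 384,933.55

Profitable loop is INR → JPY → HKD → INR:
INR 20,803,000.00 ÷ 0.68678 = JPY 30,290,632
JPY 30,290,632 ÷ 14.258 = HKD 2,124,465.68
HKD 2,124,465.68 × 9.9733 = INR 21,187,933.55
Profit = INR 21,187,933.55 − INR 20,803,000.00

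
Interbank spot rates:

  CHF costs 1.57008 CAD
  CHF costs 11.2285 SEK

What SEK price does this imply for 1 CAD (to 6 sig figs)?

1 CAD ÷ 1.57008 = 0.63691 CHF
0.63691 CHF × 11.2285 = 7.15155 SEK

CAD/SEK = 7.15155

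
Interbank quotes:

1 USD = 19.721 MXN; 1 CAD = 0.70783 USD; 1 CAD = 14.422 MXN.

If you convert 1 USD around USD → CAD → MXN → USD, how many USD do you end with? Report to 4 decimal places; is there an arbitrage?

Around USD → CAD → MXN → USD: 1 ÷ 0.70783 × 14.422 ÷ 19.721 = 1.033160
Product > 1; profitable direction is USD → CAD → MXN → USD.

1.0332 (arbitrage exists)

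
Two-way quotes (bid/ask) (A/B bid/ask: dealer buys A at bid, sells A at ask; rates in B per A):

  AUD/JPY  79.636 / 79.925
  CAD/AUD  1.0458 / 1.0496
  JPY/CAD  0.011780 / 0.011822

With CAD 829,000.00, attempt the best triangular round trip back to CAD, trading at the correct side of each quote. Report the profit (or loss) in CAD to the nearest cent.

Best loop CAD → JPY → AUD → CAD:
CAD 829,000.00 ÷ 0.011822 (buy JPY at ask) = JPY 70,123,499
JPY 70,123,499 ÷ 79.925 (buy AUD at ask) = AUD 877,366.26
AUD 877,366.26 ÷ 1.0496 (buy CAD at ask) = CAD 835,905.36

Net profit: CAD 6,905.36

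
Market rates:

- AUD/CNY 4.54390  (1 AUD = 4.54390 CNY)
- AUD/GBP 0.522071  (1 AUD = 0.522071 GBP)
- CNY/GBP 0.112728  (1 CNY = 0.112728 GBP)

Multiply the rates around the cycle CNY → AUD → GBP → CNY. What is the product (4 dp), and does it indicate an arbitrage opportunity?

1.0192 (arbitrage exists)

Around CNY → AUD → GBP → CNY: 1 ÷ 4.54390 × 0.522071 ÷ 0.112728 = 1.019223
Product > 1; profitable direction is CNY → AUD → GBP → CNY.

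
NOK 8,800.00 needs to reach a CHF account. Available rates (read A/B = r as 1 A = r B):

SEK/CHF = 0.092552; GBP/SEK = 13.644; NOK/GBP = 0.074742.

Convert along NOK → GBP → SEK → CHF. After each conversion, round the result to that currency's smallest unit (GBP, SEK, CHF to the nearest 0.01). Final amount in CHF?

NOK 8,800.00 × 0.074742 = GBP 657.73
GBP 657.73 × 13.644 = SEK 8,974.07
SEK 8,974.07 × 0.092552 = CHF 830.57

CHF 830.57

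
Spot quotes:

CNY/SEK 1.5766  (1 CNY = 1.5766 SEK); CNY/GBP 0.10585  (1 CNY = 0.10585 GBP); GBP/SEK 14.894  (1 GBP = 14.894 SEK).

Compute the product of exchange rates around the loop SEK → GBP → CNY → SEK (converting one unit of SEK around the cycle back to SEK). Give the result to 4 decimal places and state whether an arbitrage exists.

1.0000 (no arbitrage)

Around SEK → GBP → CNY → SEK: 1 ÷ 14.894 ÷ 0.10585 × 1.5766 = 1.000044
Product ≈ 1 (deviation 0.004%, within rounding noise).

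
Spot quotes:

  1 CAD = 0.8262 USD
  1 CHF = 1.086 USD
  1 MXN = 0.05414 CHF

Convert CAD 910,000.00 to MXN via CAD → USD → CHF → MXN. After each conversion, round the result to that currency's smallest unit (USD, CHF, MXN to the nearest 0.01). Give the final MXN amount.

CAD 910,000.00 × 0.8262 = USD 751,842.00
USD 751,842.00 ÷ 1.086 = CHF 692,303.87
CHF 692,303.87 ÷ 0.05414 = MXN 12,787,289.80

MXN 12,787,289.80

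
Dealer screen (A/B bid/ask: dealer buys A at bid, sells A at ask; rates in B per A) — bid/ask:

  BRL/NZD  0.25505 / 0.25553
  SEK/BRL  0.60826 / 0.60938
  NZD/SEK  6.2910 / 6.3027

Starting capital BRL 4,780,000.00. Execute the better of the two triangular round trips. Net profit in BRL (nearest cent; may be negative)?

Best loop BRL → SEK → NZD → BRL:
BRL 4,780,000.00 ÷ 0.60938 (buy SEK at ask) = SEK 7,844,038.20
SEK 7,844,038.20 ÷ 6.3027 (buy NZD at ask) = NZD 1,244,552.05
NZD 1,244,552.05 ÷ 0.25553 (buy BRL at ask) = BRL 4,870,473.33

Net profit: BRL 90,473.33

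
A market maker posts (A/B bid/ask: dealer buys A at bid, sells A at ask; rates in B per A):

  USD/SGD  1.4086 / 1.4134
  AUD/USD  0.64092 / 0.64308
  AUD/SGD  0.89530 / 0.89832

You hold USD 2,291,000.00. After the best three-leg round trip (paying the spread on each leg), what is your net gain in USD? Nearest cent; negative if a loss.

Best loop USD → SGD → AUD → USD:
USD 2,291,000.00 × 1.4086 (sell USD at bid) = SGD 3,227,102.60
SGD 3,227,102.60 ÷ 0.89832 (buy AUD at ask) = AUD 3,592,375.32
AUD 3,592,375.32 × 0.64092 (sell AUD at bid) = USD 2,302,425.19

Net profit: USD 11,425.19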